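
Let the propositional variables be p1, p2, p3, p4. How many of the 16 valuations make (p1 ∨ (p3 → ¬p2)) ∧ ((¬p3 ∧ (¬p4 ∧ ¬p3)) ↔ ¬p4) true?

Initial set: {((p1 ∨ (p3 → ¬p2)) ∧ ((¬p3 ∧ (¬p4 ∧ ¬p3)) ↔ ¬p4))}.
((p1 ∨ (p3 → ¬p2)) ∧ ((¬p3 ∧ (¬p4 ∧ ¬p3)) ↔ ¬p4)): α-rule — add (p1 ∨ (p3 → ¬p2)), ((¬p3 ∧ (¬p4 ∧ ¬p3)) ↔ ¬p4).
(p1 ∨ (p3 → ¬p2)): β-rule — branch into p1  //  (p3 → ¬p2).
  branch 1 (add p1):
    ((¬p3 ∧ (¬p4 ∧ ¬p3)) ↔ ¬p4): β-rule — branch into (¬p3 ∧ (¬p4 ∧ ¬p3)), ¬p4  //  ¬(¬p3 ∧ (¬p4 ∧ ¬p3)), ¬¬p4.
      branch 1.1 (add (¬p3 ∧ (¬p4 ∧ ¬p3)), ¬p4):
        (¬p3 ∧ (¬p4 ∧ ¬p3)): α-rule — add ¬p3, (¬p4 ∧ ¬p3).
        (¬p4 ∧ ¬p3): α-rule — add ¬p4, ¬p3.
        ○ open, literals {p1=true, p3=false, p4=false}.
      branch 1.2 (add ¬(¬p3 ∧ (¬p4 ∧ ¬p3)), ¬¬p4):
        ¬(¬p3 ∧ (¬p4 ∧ ¬p3)): β-rule — branch into ¬¬p3  //  ¬(¬p4 ∧ ¬p3).
          branch 1.2.1 (add ¬¬p3):
            ○ open, literals {p1=true, p3=true, p4=true}.
          branch 1.2.2 (add ¬(¬p4 ∧ ¬p3)):
            ¬(¬p4 ∧ ¬p3): β-rule — branch into ¬¬p4  //  ¬¬p3.
              branch 1.2.2.1 (add ¬¬p4):
                ○ open, literals {p1=true, p4=true}.
              branch 1.2.2.2 (add ¬¬p3):
                ○ open, literals {p1=true, p3=true, p4=true}.
  branch 2 (add (p3 → ¬p2)):
    ((¬p3 ∧ (¬p4 ∧ ¬p3)) ↔ ¬p4): β-rule — branch into (¬p3 ∧ (¬p4 ∧ ¬p3)), ¬p4  //  ¬(¬p3 ∧ (¬p4 ∧ ¬p3)), ¬¬p4.
      branch 2.1 (add (¬p3 ∧ (¬p4 ∧ ¬p3)), ¬p4):
        (¬p3 ∧ (¬p4 ∧ ¬p3)): α-rule — add ¬p3, (¬p4 ∧ ¬p3).
        (¬p4 ∧ ¬p3): α-rule — add ¬p4, ¬p3.
        (p3 → ¬p2): β-rule — branch into ¬p3  //  ¬p2.
          branch 2.1.1 (add ¬p3):
            ○ open, literals {p3=false, p4=false}.
          branch 2.1.2 (add ¬p2):
            ○ open, literals {p2=false, p3=false, p4=false}.
      branch 2.2 (add ¬(¬p3 ∧ (¬p4 ∧ ¬p3)), ¬¬p4):
        (p3 → ¬p2): β-rule — branch into ¬p3  //  ¬p2.
          branch 2.2.1 (add ¬p3):
            ¬(¬p3 ∧ (¬p4 ∧ ¬p3)): β-rule — branch into ¬¬p3  //  ¬(¬p4 ∧ ¬p3).
              branch 2.2.1.1 (add ¬¬p3):
                × closes — contains both p3 and ¬p3.
              branch 2.2.1.2 (add ¬(¬p4 ∧ ¬p3)):
                ¬(¬p4 ∧ ¬p3): β-rule — branch into ¬¬p4  //  ¬¬p3.
                  branch 2.2.1.2.1 (add ¬¬p4):
                    ○ open, literals {p3=false, p4=true}.
                  branch 2.2.1.2.2 (add ¬¬p3):
                    × closes — contains both p3 and ¬p3.
          branch 2.2.2 (add ¬p2):
            ¬(¬p3 ∧ (¬p4 ∧ ¬p3)): β-rule — branch into ¬¬p3  //  ¬(¬p4 ∧ ¬p3).
              branch 2.2.2.1 (add ¬¬p3):
                ○ open, literals {p2=false, p3=true, p4=true}.
              branch 2.2.2.2 (add ¬(¬p4 ∧ ¬p3)):
                ¬(¬p4 ∧ ¬p3): β-rule — branch into ¬¬p4  //  ¬¬p3.
                  branch 2.2.2.2.1 (add ¬¬p4):
                    ○ open, literals {p2=false, p4=true}.
                  branch 2.2.2.2.2 (add ¬¬p3):
                    ○ open, literals {p2=false, p3=true, p4=true}.
2 branches closed, 10 open.
Each open branch fixes some atoms; the unmentioned ones are free. Counting distinct full assignments: branch {p1=true, p3=false, p4=false} (p2) contributes 2 new; branch {p1=true, p3=true, p4=true} (p2) contributes 2 new; branch {p1=true, p4=true} (p2, p3) contributes 2 new; branch {p1=true, p3=true, p4=true} (p2) contributes 0 new; branch {p3=false, p4=false} (p1, p2) contributes 2 new; branch {p2=false, p3=false, p4=false} (p1) contributes 0 new; branch {p3=false, p4=true} (p1, p2) contributes 2 new; branch {p2=false, p3=true, p4=true} (p1) contributes 1 new; branch {p2=false, p4=true} (p1, p3) contributes 0 new; branch {p2=false, p3=true, p4=true} (p1) contributes 0 new. Total: 11.

11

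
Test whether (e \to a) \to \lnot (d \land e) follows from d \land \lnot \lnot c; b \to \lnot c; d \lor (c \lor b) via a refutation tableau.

Initial set: {T (d \land \lnot \lnot c); T (b \to \lnot c); T (d \lor (c \lor b)); F ((e \to a) \to \lnot (d \land e))}.
T (d \land \lnot \lnot c): α-rule — add T d, T \lnot \lnot c.
F ((e \to a) \to \lnot (d \land e)): α-rule — add T (e \to a), F \lnot (d \land e).
T \lnot \lnot c: drop double negation, giving T c.
F \lnot (d \land e): α-rule — add T d, T e.
T (b \to \lnot c): β-rule — branch into F b  //  T \lnot c.
  branch 1 (add F b):
    T (d \lor (c \lor b)): β-rule — branch into T d  //  T (c \lor b).
      branch 1.1 (add T d):
        T (e \to a): β-rule — branch into F e  //  T a.
          branch 1.1.1 (add F e):
            × closes — contains both e and \lnot e.
          branch 1.1.2 (add T a):
            ○ open, literals {a=T, b=F, c=T, d=T, e=T}.
      branch 1.2 (add T (c \lor b)):
        T (e \to a): β-rule — branch into F e  //  T a.
          branch 1.2.1 (add F e):
            × closes — contains both e and \lnot e.
          branch 1.2.2 (add T a):
            T (c \lor b): β-rule — branch into T c  //  T b.
              branch 1.2.2.1 (add T c):
                ○ open, literals {a=T, b=F, c=T, d=T, e=T}.
              branch 1.2.2.2 (add T b):
                × closes — contains both b and \lnot b.
  branch 2 (add T \lnot c):
    × closes — contains both c and \lnot c.
4 branches closed, 2 open.
An open branch gives a countermodel: a=T, b=F, c=T, d=T, e=T (unmentioned atoms arbitrary); the premises hold there but the conclusion fails.

No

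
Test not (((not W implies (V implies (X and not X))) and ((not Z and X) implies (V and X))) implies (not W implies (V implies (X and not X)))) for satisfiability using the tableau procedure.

Unsatisfiable

Initial set: {not (((not W implies (V implies (X and not X))) and ((not Z and X) implies (V and X))) implies (not W implies (V implies (X and not X))))}.
not (((not W implies (V implies (X and not X))) and ((not Z and X) implies (V and X))) implies (not W implies (V implies (X and not X)))): α-rule — add ((not W implies (V implies (X and not X))) and ((not Z and X) implies (V and X))), not (not W implies (V implies (X and not X))).
((not W implies (V implies (X and not X))) and ((not Z and X) implies (V and X))): α-rule — add (not W implies (V implies (X and not X))), ((not Z and X) implies (V and X)).
not (not W implies (V implies (X and not X))): α-rule — add not W, not (V implies (X and not X)).
not (V implies (X and not X)): α-rule — add V, not (X and not X).
(not W implies (V implies (X and not X))): β-rule — branch into not not W  //  (V implies (X and not X)).
  branch 1 (add not not W):
    × closes — contains both W and not W.
  branch 2 (add (V implies (X and not X))):
    ((not Z and X) implies (V and X)): β-rule — branch into not (not Z and X)  //  (V and X).
      branch 2.1 (add not (not Z and X)):
        not (X and not X): β-rule — branch into not X  //  not not X.
          branch 2.1.1 (add not X):
            (V implies (X and not X)): β-rule — branch into not V  //  (X and not X).
              branch 2.1.1.1 (add not V):
                × closes — contains both V and not V.
              branch 2.1.1.2 (add (X and not X)):
                (X and not X): α-rule — add X, not X.
                × closes — contains both X and not X.
          branch 2.1.2 (add not not X):
            (V implies (X and not X)): β-rule — branch into not V  //  (X and not X).
              branch 2.1.2.1 (add not V):
                × closes — contains both V and not V.
              branch 2.1.2.2 (add (X and not X)):
                (X and not X): α-rule — add X, not X.
                × closes — contains both X and not X.
      branch 2.2 (add (V and X)):
        (V and X): α-rule — add V, X.
        not (X and not X): β-rule — branch into not X  //  not not X.
          branch 2.2.1 (add not X):
            × closes — contains both X and not X.
          branch 2.2.2 (add not not X):
            (V implies (X and not X)): β-rule — branch into not V  //  (X and not X).
              branch 2.2.2.1 (add not V):
                × closes — contains both V and not V.
              branch 2.2.2.2 (add (X and not X)):
                (X and not X): α-rule — add X, not X.
                × closes — contains both X and not X.
All 8 branches close.
Every branch closed; the formula is unsatisfiable.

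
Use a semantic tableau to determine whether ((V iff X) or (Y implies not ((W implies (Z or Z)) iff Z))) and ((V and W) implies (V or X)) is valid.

Not valid

Assume the negation and expand:
Initial set: {not (((V iff X) or (Y implies not ((W implies (Z or Z)) iff Z))) and ((V and W) implies (V or X)))}.
not (((V iff X) or (Y implies not ((W implies (Z or Z)) iff Z))) and ((V and W) implies (V or X))): β-rule — branch into not ((V iff X) or (Y implies not ((W implies (Z or Z)) iff Z)))  //  not ((V and W) implies (V or X)).
  branch 1 (add not ((V iff X) or (Y implies not ((W implies (Z or Z)) iff Z)))):
    not ((V iff X) or (Y implies not ((W implies (Z or Z)) iff Z))): α-rule — add not (V iff X), not (Y implies not ((W implies (Z or Z)) iff Z)).
    not (Y implies not ((W implies (Z or Z)) iff Z)): α-rule — add Y, not not ((W implies (Z or Z)) iff Z).
    not (V iff X): β-rule — branch into V, not X  //  not V, X.
      branch 1.1 (add V, not X):
        not not ((W implies (Z or Z)) iff Z): β-rule — branch into (W implies (Z or Z)), Z  //  not (W implies (Z or Z)), not Z.
          branch 1.1.1 (add (W implies (Z or Z)), Z):
            (W implies (Z or Z)): β-rule — branch into not W  //  (Z or Z).
              branch 1.1.1.1 (add not W):
                ○ open, literals {V=1, W=0, X=0, Y=1, Z=1}.
              branch 1.1.1.2 (add (Z or Z)):
                (Z or Z): β-rule — branch into Z  //  Z.
                  branch 1.1.1.2.1 (add Z):
                    ○ open, literals {V=1, X=0, Y=1, Z=1}.
                  branch 1.1.1.2.2 (add Z):
                    ○ open, literals {V=1, X=0, Y=1, Z=1}.
          branch 1.1.2 (add not (W implies (Z or Z)), not Z):
            not (W implies (Z or Z)): α-rule — add W, not (Z or Z).
            not (Z or Z): α-rule — add not Z, not Z.
            ○ open, literals {V=1, W=1, X=0, Y=1, Z=0}.
      branch 1.2 (add not V, X):
        not not ((W implies (Z or Z)) iff Z): β-rule — branch into (W implies (Z or Z)), Z  //  not (W implies (Z or Z)), not Z.
          branch 1.2.1 (add (W implies (Z or Z)), Z):
            (W implies (Z or Z)): β-rule — branch into not W  //  (Z or Z).
              branch 1.2.1.1 (add not W):
                ○ open, literals {V=0, W=0, X=1, Y=1, Z=1}.
              branch 1.2.1.2 (add (Z or Z)):
                (Z or Z): β-rule — branch into Z  //  Z.
                  branch 1.2.1.2.1 (add Z):
                    ○ open, literals {V=0, X=1, Y=1, Z=1}.
                  branch 1.2.1.2.2 (add Z):
                    ○ open, literals {V=0, X=1, Y=1, Z=1}.
          branch 1.2.2 (add not (W implies (Z or Z)), not Z):
            not (W implies (Z or Z)): α-rule — add W, not (Z or Z).
            not (Z or Z): α-rule — add not Z, not Z.
            ○ open, literals {V=0, W=1, X=1, Y=1, Z=0}.
  branch 2 (add not ((V and W) implies (V or X))):
    not ((V and W) implies (V or X)): α-rule — add (V and W), not (V or X).
    (V and W): α-rule — add V, W.
    not (V or X): α-rule — add not V, not X.
    × closes — contains both V and not V.
1 branch closed, 8 open.
An open branch gives a countermodel: V=1, W=0, X=0, Y=1, Z=1 (unmentioned atoms arbitrary); under it the original formula is false.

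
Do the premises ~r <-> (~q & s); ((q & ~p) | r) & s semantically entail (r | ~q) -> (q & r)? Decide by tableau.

Initial set: {T (~r <-> (~q & s)); T (((q & ~p) | r) & s); F ((r | ~q) -> (q & r))}.
T (((q & ~p) | r) & s): α-rule — add T ((q & ~p) | r), T s.
F ((r | ~q) -> (q & r)): α-rule — add T (r | ~q), F (q & r).
T (~r <-> (~q & s)): β-rule — branch into T ~r, T (~q & s)  //  F ~r, F (~q & s).
  branch 1 (add T ~r, T (~q & s)):
    T (~q & s): α-rule — add T ~q, T s.
    T ((q & ~p) | r): β-rule — branch into T (q & ~p)  //  T r.
      branch 1.1 (add T (q & ~p)):
        T (q & ~p): α-rule — add T q, T ~p.
        × closes — contains both q and ~q.
      branch 1.2 (add T r):
        × closes — contains both r and ~r.
  branch 2 (add F ~r, F (~q & s)):
    T ((q & ~p) | r): β-rule — branch into T (q & ~p)  //  T r.
      branch 2.1 (add T (q & ~p)):
        T (q & ~p): α-rule — add T q, T ~p.
        T (r | ~q): β-rule — branch into T r  //  T ~q.
          branch 2.1.1 (add T r):
            F (q & r): β-rule — branch into F q  //  F r.
              branch 2.1.1.1 (add F q):
                × closes — contains both q and ~q.
              branch 2.1.1.2 (add F r):
                × closes — contains both r and ~r.
          branch 2.1.2 (add T ~q):
            × closes — contains both q and ~q.
      branch 2.2 (add T r):
        T (r | ~q): β-rule — branch into T r  //  T ~q.
          branch 2.2.1 (add T r):
            F (q & r): β-rule — branch into F q  //  F r.
              branch 2.2.1.1 (add F q):
                F (~q & s): β-rule — branch into F ~q  //  F s.
                  branch 2.2.1.1.1 (add F ~q):
                    × closes — contains both q and ~q.
                  branch 2.2.1.1.2 (add F s):
                    × closes — contains both s and ~s.
              branch 2.2.1.2 (add F r):
                × closes — contains both r and ~r.
          branch 2.2.2 (add T ~q):
            F (q & r): β-rule — branch into F q  //  F r.
              branch 2.2.2.1 (add F q):
                F (~q & s): β-rule — branch into F ~q  //  F s.
                  branch 2.2.2.1.1 (add F ~q):
                    × closes — contains both q and ~q.
                  branch 2.2.2.1.2 (add F s):
                    × closes — contains both s and ~s.
              branch 2.2.2.2 (add F r):
                × closes — contains both r and ~r.
All 11 branches close.
Every branch closed, so the premises entail the conclusion.

Yes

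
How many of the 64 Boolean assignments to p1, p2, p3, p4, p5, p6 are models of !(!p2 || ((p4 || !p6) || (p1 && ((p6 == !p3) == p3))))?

Initial set: {!(!p2 || ((p4 || !p6) || (p1 && ((p6 == !p3) == p3))))}.
!(!p2 || ((p4 || !p6) || (p1 && ((p6 == !p3) == p3)))): α-rule — add !!p2, !((p4 || !p6) || (p1 && ((p6 == !p3) == p3))).
!((p4 || !p6) || (p1 && ((p6 == !p3) == p3))): α-rule — add !(p4 || !p6), !(p1 && ((p6 == !p3) == p3)).
!(p4 || !p6): α-rule — add !p4, !!p6.
!(p1 && ((p6 == !p3) == p3)): β-rule — branch into !p1  //  !((p6 == !p3) == p3).
  branch 1 (add !p1):
    ○ open, literals {p1=F, p2=T, p4=F, p6=T}.
  branch 2 (add !((p6 == !p3) == p3)):
    !((p6 == !p3) == p3): β-rule — branch into (p6 == !p3), !p3  //  !(p6 == !p3), p3.
      branch 2.1 (add (p6 == !p3), !p3):
        (p6 == !p3): β-rule — branch into p6, !p3  //  !p6, !!p3.
          branch 2.1.1 (add p6, !p3):
            ○ open, literals {p2=T, p3=F, p4=F, p6=T}.
          branch 2.1.2 (add !p6, !!p3):
            × closes — contains both p6 and !p6.
      branch 2.2 (add !(p6 == !p3), p3):
        !(p6 == !p3): β-rule — branch into p6, !!p3  //  !p6, !p3.
          branch 2.2.1 (add p6, !!p3):
            ○ open, literals {p2=T, p3=T, p4=F, p6=T}.
          branch 2.2.2 (add !p6, !p3):
            × closes — contains both p6 and !p6.
2 branches closed, 3 open.
Each open branch fixes some atoms; the unmentioned ones are free. Counting distinct full assignments: branch {p1=F, p2=T, p4=F, p6=T} (p3, p5) contributes 4 new; branch {p2=T, p3=F, p4=F, p6=T} (p1, p5) contributes 2 new; branch {p2=T, p3=T, p4=F, p6=T} (p1, p5) contributes 2 new. Total: 8.

8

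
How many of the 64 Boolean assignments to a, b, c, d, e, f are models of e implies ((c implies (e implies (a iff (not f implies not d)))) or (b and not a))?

59

Initial set: {(e implies ((c implies (e implies (a iff (not f implies not d)))) or (b and not a)))}.
(e implies ((c implies (e implies (a iff (not f implies not d)))) or (b and not a))): β-rule — branch into not e  //  ((c implies (e implies (a iff (not f implies not d)))) or (b and not a)).
  branch 1 (add not e):
    ○ open, literals {e=F}.
  branch 2 (add ((c implies (e implies (a iff (not f implies not d)))) or (b and not a))):
    ((c implies (e implies (a iff (not f implies not d)))) or (b and not a)): β-rule — branch into (c implies (e implies (a iff (not f implies not d))))  //  (b and not a).
      branch 2.1 (add (c implies (e implies (a iff (not f implies not d))))):
        (c implies (e implies (a iff (not f implies not d)))): β-rule — branch into not c  //  (e implies (a iff (not f implies not d))).
          branch 2.1.1 (add not c):
            ○ open, literals {c=F}.
          branch 2.1.2 (add (e implies (a iff (not f implies not d)))):
            (e implies (a iff (not f implies not d))): β-rule — branch into not e  //  (a iff (not f implies not d)).
              branch 2.1.2.1 (add not e):
                ○ open, literals {e=F}.
              branch 2.1.2.2 (add (a iff (not f implies not d))):
                (a iff (not f implies not d)): β-rule — branch into a, (not f implies not d)  //  not a, not (not f implies not d).
                  branch 2.1.2.2.1 (add a, (not f implies not d)):
                    (not f implies not d): β-rule — branch into not not f  //  not d.
                      branch 2.1.2.2.1.1 (add not not f):
                        ○ open, literals {a=T, f=T}.
                      branch 2.1.2.2.1.2 (add not d):
                        ○ open, literals {a=T, d=F}.
                  branch 2.1.2.2.2 (add not a, not (not f implies not d)):
                    not (not f implies not d): α-rule — add not f, not not d.
                    ○ open, literals {a=F, d=T, f=F}.
      branch 2.2 (add (b and not a)):
        (b and not a): α-rule — add b, not a.
        ○ open, literals {a=F, b=T}.
0 branches closed, 7 open.
Each open branch fixes some atoms; the unmentioned ones are free. Counting distinct full assignments: branch {e=F} (a, b, c, d, f) contributes 32 new; branch {c=F} (a, b, d, e, f) contributes 16 new; branch {e=F} (a, b, c, d, f) contributes 0 new; branch {a=T, f=T} (b, c, d, e) contributes 4 new; branch {a=T, d=F} (b, c, e, f) contributes 2 new; branch {a=F, d=T, f=F} (b, c, e) contributes 2 new; branch {a=F, b=T} (c, d, e, f) contributes 3 new. Total: 59.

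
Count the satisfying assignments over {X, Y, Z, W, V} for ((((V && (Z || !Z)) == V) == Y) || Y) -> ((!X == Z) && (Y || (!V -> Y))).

24

Initial set: {(((((V && (Z || !Z)) == V) == Y) || Y) -> ((!X == Z) && (Y || (!V -> Y))))}.
(((((V && (Z || !Z)) == V) == Y) || Y) -> ((!X == Z) && (Y || (!V -> Y)))): β-rule — branch into !((((V && (Z || !Z)) == V) == Y) || Y)  //  ((!X == Z) && (Y || (!V -> Y))).
  branch 1 (add !((((V && (Z || !Z)) == V) == Y) || Y)):
    !((((V && (Z || !Z)) == V) == Y) || Y): α-rule — add !(((V && (Z || !Z)) == V) == Y), !Y.
    !(((V && (Z || !Z)) == V) == Y): β-rule — branch into ((V && (Z || !Z)) == V), !Y  //  !((V && (Z || !Z)) == V), Y.
      branch 1.1 (add ((V && (Z || !Z)) == V), !Y):
        ((V && (Z || !Z)) == V): β-rule — branch into (V && (Z || !Z)), V  //  !(V && (Z || !Z)), !V.
          branch 1.1.1 (add (V && (Z || !Z)), V):
            (V && (Z || !Z)): α-rule — add V, (Z || !Z).
            (Z || !Z): β-rule — branch into Z  //  !Z.
              branch 1.1.1.1 (add Z):
                ○ open, literals {V=1, Y=0, Z=1}.
              branch 1.1.1.2 (add !Z):
                ○ open, literals {V=1, Y=0, Z=0}.
          branch 1.1.2 (add !(V && (Z || !Z)), !V):
            !(V && (Z || !Z)): β-rule — branch into !V  //  !(Z || !Z).
              branch 1.1.2.1 (add !V):
                ○ open, literals {V=0, Y=0}.
              branch 1.1.2.2 (add !(Z || !Z)):
                !(Z || !Z): α-rule — add !Z, !!Z.
                × closes — contains both Z and !Z.
      branch 1.2 (add !((V && (Z || !Z)) == V), Y):
        × closes — contains both Y and !Y.
  branch 2 (add ((!X == Z) && (Y || (!V -> Y)))):
    ((!X == Z) && (Y || (!V -> Y))): α-rule — add (!X == Z), (Y || (!V -> Y)).
    (!X == Z): β-rule — branch into !X, Z  //  !!X, !Z.
      branch 2.1 (add !X, Z):
        (Y || (!V -> Y)): β-rule — branch into Y  //  (!V -> Y).
          branch 2.1.1 (add Y):
            ○ open, literals {X=0, Y=1, Z=1}.
          branch 2.1.2 (add (!V -> Y)):
            (!V -> Y): β-rule — branch into !!V  //  Y.
              branch 2.1.2.1 (add !!V):
                ○ open, literals {V=1, X=0, Z=1}.
              branch 2.1.2.2 (add Y):
                ○ open, literals {X=0, Y=1, Z=1}.
      branch 2.2 (add !!X, !Z):
        (Y || (!V -> Y)): β-rule — branch into Y  //  (!V -> Y).
          branch 2.2.1 (add Y):
            ○ open, literals {X=1, Y=1, Z=0}.
          branch 2.2.2 (add (!V -> Y)):
            (!V -> Y): β-rule — branch into !!V  //  Y.
              branch 2.2.2.1 (add !!V):
                ○ open, literals {V=1, X=1, Z=0}.
              branch 2.2.2.2 (add Y):
                ○ open, literals {X=1, Y=1, Z=0}.
2 branches closed, 9 open.
Each open branch fixes some atoms; the unmentioned ones are free. Counting distinct full assignments: branch {V=1, Y=0, Z=1} (X, W) contributes 4 new; branch {V=1, Y=0, Z=0} (X, W) contributes 4 new; branch {V=0, Y=0} (X, Z, W) contributes 8 new; branch {X=0, Y=1, Z=1} (W, V) contributes 4 new; branch {V=1, X=0, Z=1} (Y, W) contributes 0 new; branch {X=0, Y=1, Z=1} (W, V) contributes 0 new; branch {X=1, Y=1, Z=0} (W, V) contributes 4 new; branch {V=1, X=1, Z=0} (Y, W) contributes 0 new; branch {X=1, Y=1, Z=0} (W, V) contributes 0 new. Total: 24.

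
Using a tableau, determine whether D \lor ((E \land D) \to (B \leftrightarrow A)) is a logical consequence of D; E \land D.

Yes

Initial set: {D; (E \land D); \lnot (D \lor ((E \land D) \to (B \leftrightarrow A)))}.
(E \land D): α-rule — add E, D.
\lnot (D \lor ((E \land D) \to (B \leftrightarrow A))): α-rule — add \lnot D, \lnot ((E \land D) \to (B \leftrightarrow A)).
× closes — contains both D and \lnot D.
All 1 branch closes.
Every branch closed, so the premises entail the conclusion.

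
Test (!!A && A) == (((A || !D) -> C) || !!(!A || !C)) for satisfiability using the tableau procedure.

Initial set: {((!!A && A) == (((A || !D) -> C) || !!(!A || !C)))}.
((!!A && A) == (((A || !D) -> C) || !!(!A || !C))): β-rule — branch into (!!A && A), (((A || !D) -> C) || !!(!A || !C))  //  !(!!A && A), !(((A || !D) -> C) || !!(!A || !C)).
  branch 1 (add (!!A && A), (((A || !D) -> C) || !!(!A || !C))):
    (!!A && A): α-rule — add !!A, A.
    !!A: drop double negation, giving A.
    (((A || !D) -> C) || !!(!A || !C)): β-rule — branch into ((A || !D) -> C)  //  !!(!A || !C).
      branch 1.1 (add ((A || !D) -> C)):
        ((A || !D) -> C): β-rule — branch into !(A || !D)  //  C.
          branch 1.1.1 (add !(A || !D)):
            !(A || !D): α-rule — add !A, !!D.
            × closes — contains both A and !A.
          branch 1.1.2 (add C):
            ○ open, literals {A=true, C=true}.
      branch 1.2 (add !!(!A || !C)):
        !!(!A || !C): drop double negation, giving (!A || !C).
        (!A || !C): β-rule — branch into !A  //  !C.
          branch 1.2.1 (add !A):
            × closes — contains both A and !A.
          branch 1.2.2 (add !C):
            ○ open, literals {A=true, C=false}.
  branch 2 (add !(!!A && A), !(((A || !D) -> C) || !!(!A || !C))):
    !(((A || !D) -> C) || !!(!A || !C)): α-rule — add !((A || !D) -> C), !!!(!A || !C).
    !((A || !D) -> C): α-rule — add (A || !D), !C.
    !!!(!A || !C): drop double negation, giving !(!A || !C).
    !(!A || !C): α-rule — add !!A, !!C.
    × closes — contains both C and !C.
3 branches closed, 2 open.
An open branch gives a satisfying assignment: A=true, C=true.

Satisfiable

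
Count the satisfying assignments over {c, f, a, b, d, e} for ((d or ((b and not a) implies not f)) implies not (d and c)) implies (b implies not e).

52

Initial set: {(((d or ((b and not a) implies not f)) implies not (d and c)) implies (b implies not e))}.
(((d or ((b and not a) implies not f)) implies not (d and c)) implies (b implies not e)): β-rule — branch into not ((d or ((b and not a) implies not f)) implies not (d and c))  //  (b implies not e).
  branch 1 (add not ((d or ((b and not a) implies not f)) implies not (d and c))):
    not ((d or ((b and not a) implies not f)) implies not (d and c)): α-rule — add (d or ((b and not a) implies not f)), not not (d and c).
    not not (d and c): α-rule — add d, c.
    (d or ((b and not a) implies not f)): β-rule — branch into d  //  ((b and not a) implies not f).
      branch 1.1 (add d):
        ○ open, literals {c=T, d=T}.
      branch 1.2 (add ((b and not a) implies not f)):
        ((b and not a) implies not f): β-rule — branch into not (b and not a)  //  not f.
          branch 1.2.1 (add not (b and not a)):
            not (b and not a): β-rule — branch into not b  //  not not a.
              branch 1.2.1.1 (add not b):
                ○ open, literals {b=F, c=T, d=T}.
              branch 1.2.1.2 (add not not a):
                ○ open, literals {a=T, c=T, d=T}.
          branch 1.2.2 (add not f):
            ○ open, literals {c=T, d=T, f=F}.
  branch 2 (add (b implies not e)):
    (b implies not e): β-rule — branch into not b  //  not e.
      branch 2.1 (add not b):
        ○ open, literals {b=F}.
      branch 2.2 (add not e):
        ○ open, literals {e=F}.
0 branches closed, 6 open.
Each open branch fixes some atoms; the unmentioned ones are free. Counting distinct full assignments: branch {c=T, d=T} (f, a, b, e) contributes 16 new; branch {b=F, c=T, d=T} (f, a, e) contributes 0 new; branch {a=T, c=T, d=T} (f, b, e) contributes 0 new; branch {c=T, d=T, f=F} (a, b, e) contributes 0 new; branch {b=F} (c, f, a, d, e) contributes 24 new; branch {e=F} (c, f, a, b, d) contributes 12 new. Total: 52.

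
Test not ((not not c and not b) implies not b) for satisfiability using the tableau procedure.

Initial set: {not ((not not c and not b) implies not b)}.
not ((not not c and not b) implies not b): α-rule — add (not not c and not b), not not b.
(not not c and not b): α-rule — add not not c, not b.
× closes — contains both b and not b.
All 1 branch closes.
Every branch closed; the formula is unsatisfiable.

Unsatisfiable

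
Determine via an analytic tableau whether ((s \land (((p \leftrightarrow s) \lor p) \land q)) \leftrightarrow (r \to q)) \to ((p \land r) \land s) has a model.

Initial set: {T (((s \land (((p \leftrightarrow s) \lor p) \land q)) \leftrightarrow (r \to q)) \to ((p \land r) \land s))}.
T (((s \land (((p \leftrightarrow s) \lor p) \land q)) \leftrightarrow (r \to q)) \to ((p \land r) \land s)): β-rule — branch into F ((s \land (((p \leftrightarrow s) \lor p) \land q)) \leftrightarrow (r \to q))  //  T ((p \land r) \land s).
  branch 1 (add F ((s \land (((p \leftrightarrow s) \lor p) \land q)) \leftrightarrow (r \to q))):
    F ((s \land (((p \leftrightarrow s) \lor p) \land q)) \leftrightarrow (r \to q)): β-rule — branch into T (s \land (((p \leftrightarrow s) \lor p) \land q)), F (r \to q)  //  F (s \land (((p \leftrightarrow s) \lor p) \land q)), T (r \to q).
      branch 1.1 (add T (s \land (((p \leftrightarrow s) \lor p) \land q)), F (r \to q)):
        T (s \land (((p \leftrightarrow s) \lor p) \land q)): α-rule — add T s, T (((p \leftrightarrow s) \lor p) \land q).
        F (r \to q): α-rule — add T r, F q.
        T (((p \leftrightarrow s) \lor p) \land q): α-rule — add T ((p \leftrightarrow s) \lor p), T q.
        × closes — contains both q and \lnot q.
      branch 1.2 (add F (s \land (((p \leftrightarrow s) \lor p) \land q)), T (r \to q)):
        F (s \land (((p \leftrightarrow s) \lor p) \land q)): β-rule — branch into F s  //  F (((p \leftrightarrow s) \lor p) \land q).
          branch 1.2.1 (add F s):
            T (r \to q): β-rule — branch into F r  //  T q.
              branch 1.2.1.1 (add F r):
                ○ open, literals {r=0, s=0}.
              branch 1.2.1.2 (add T q):
                ○ open, literals {q=1, s=0}.
          branch 1.2.2 (add F (((p \leftrightarrow s) \lor p) \land q)):
            T (r \to q): β-rule — branch into F r  //  T q.
              branch 1.2.2.1 (add F r):
                F (((p \leftrightarrow s) \lor p) \land q): β-rule — branch into F ((p \leftrightarrow s) \lor p)  //  F q.
                  branch 1.2.2.1.1 (add F ((p \leftrightarrow s) \lor p)):
                    F ((p \leftrightarrow s) \lor p): α-rule — add F (p \leftrightarrow s), F p.
                    F (p \leftrightarrow s): β-rule — branch into T p, F s  //  F p, T s.
                      branch 1.2.2.1.1.1 (add T p, F s):
                        × closes — contains both p and \lnot p.
                      branch 1.2.2.1.1.2 (add F p, T s):
                        ○ open, literals {p=0, r=0, s=1}.
                  branch 1.2.2.1.2 (add F q):
                    ○ open, literals {q=0, r=0}.
              branch 1.2.2.2 (add T q):
                F (((p \leftrightarrow s) \lor p) \land q): β-rule — branch into F ((p \leftrightarrow s) \lor p)  //  F q.
                  branch 1.2.2.2.1 (add F ((p \leftrightarrow s) \lor p)):
                    F ((p \leftrightarrow s) \lor p): α-rule — add F (p \leftrightarrow s), F p.
                    F (p \leftrightarrow s): β-rule — branch into T p, F s  //  F p, T s.
                      branch 1.2.2.2.1.1 (add T p, F s):
                        × closes — contains both p and \lnot p.
                      branch 1.2.2.2.1.2 (add F p, T s):
                        ○ open, literals {p=0, q=1, s=1}.
                  branch 1.2.2.2.2 (add F q):
                    × closes — contains both q and \lnot q.
  branch 2 (add T ((p \land r) \land s)):
    T ((p \land r) \land s): α-rule — add T (p \land r), T s.
    T (p \land r): α-rule — add T p, T r.
    ○ open, literals {p=1, r=1, s=1}.
4 branches closed, 6 open.
An open branch gives a satisfying assignment: r=0, s=0.

Satisfiable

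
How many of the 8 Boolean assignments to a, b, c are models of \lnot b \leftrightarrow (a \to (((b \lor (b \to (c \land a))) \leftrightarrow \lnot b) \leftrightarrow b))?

Initial set: {(\lnot b \leftrightarrow (a \to (((b \lor (b \to (c \land a))) \leftrightarrow \lnot b) \leftrightarrow b)))}.
(\lnot b \leftrightarrow (a \to (((b \lor (b \to (c \land a))) \leftrightarrow \lnot b) \leftrightarrow b))): β-rule — branch into \lnot b, (a \to (((b \lor (b \to (c \land a))) \leftrightarrow \lnot b) \leftrightarrow b))  //  \lnot \lnot b, \lnot (a \to (((b \lor (b \to (c \land a))) \leftrightarrow \lnot b) \leftrightarrow b)).
  branch 1 (add \lnot b, (a \to (((b \lor (b \to (c \land a))) \leftrightarrow \lnot b) \leftrightarrow b))):
    (a \to (((b \lor (b \to (c \land a))) \leftrightarrow \lnot b) \leftrightarrow b)): β-rule — branch into \lnot a  //  (((b \lor (b \to (c \land a))) \leftrightarrow \lnot b) \leftrightarrow b).
      branch 1.1 (add \lnot a):
        ○ open, literals {a=false, b=false}.
      branch 1.2 (add (((b \lor (b \to (c \land a))) \leftrightarrow \lnot b) \leftrightarrow b)):
        (((b \lor (b \to (c \land a))) \leftrightarrow \lnot b) \leftrightarrow b): β-rule — branch into ((b \lor (b \to (c \land a))) \leftrightarrow \lnot b), b  //  \lnot ((b \lor (b \to (c \land a))) \leftrightarrow \lnot b), \lnot b.
          branch 1.2.1 (add ((b \lor (b \to (c \land a))) \leftrightarrow \lnot b), b):
            × closes — contains both b and \lnot b.
          branch 1.2.2 (add \lnot ((b \lor (b \to (c \land a))) \leftrightarrow \lnot b), \lnot b):
            \lnot ((b \lor (b \to (c \land a))) \leftrightarrow \lnot b): β-rule — branch into (b \lor (b \to (c \land a))), \lnot \lnot b  //  \lnot (b \lor (b \to (c \land a))), \lnot b.
              branch 1.2.2.1 (add (b \lor (b \to (c \land a))), \lnot \lnot b):
                × closes — contains both b and \lnot b.
              branch 1.2.2.2 (add \lnot (b \lor (b \to (c \land a))), \lnot b):
                \lnot (b \lor (b \to (c \land a))): α-rule — add \lnot b, \lnot (b \to (c \land a)).
                \lnot (b \to (c \land a)): α-rule — add b, \lnot (c \land a).
                × closes — contains both b and \lnot b.
  branch 2 (add \lnot \lnot b, \lnot (a \to (((b \lor (b \to (c \land a))) \leftrightarrow \lnot b) \leftrightarrow b))):
    \lnot (a \to (((b \lor (b \to (c \land a))) \leftrightarrow \lnot b) \leftrightarrow b)): α-rule — add a, \lnot (((b \lor (b \to (c \land a))) \leftrightarrow \lnot b) \leftrightarrow b).
    \lnot (((b \lor (b \to (c \land a))) \leftrightarrow \lnot b) \leftrightarrow b): β-rule — branch into ((b \lor (b \to (c \land a))) \leftrightarrow \lnot b), \lnot b  //  \lnot ((b \lor (b \to (c \land a))) \leftrightarrow \lnot b), b.
      branch 2.1 (add ((b \lor (b \to (c \land a))) \leftrightarrow \lnot b), \lnot b):
        × closes — contains both b and \lnot b.
      branch 2.2 (add \lnot ((b \lor (b \to (c \land a))) \leftrightarrow \lnot b), b):
        \lnot ((b \lor (b \to (c \land a))) \leftrightarrow \lnot b): β-rule — branch into (b \lor (b \to (c \land a))), \lnot \lnot b  //  \lnot (b \lor (b \to (c \land a))), \lnot b.
          branch 2.2.1 (add (b \lor (b \to (c \land a))), \lnot \lnot b):
            (b \lor (b \to (c \land a))): β-rule — branch into b  //  (b \to (c \land a)).
              branch 2.2.1.1 (add b):
                ○ open, literals {a=true, b=true}.
              branch 2.2.1.2 (add (b \to (c \land a))):
                (b \to (c \land a)): β-rule — branch into \lnot b  //  (c \land a).
                  branch 2.2.1.2.1 (add \lnot b):
                    × closes — contains both b and \lnot b.
                  branch 2.2.1.2.2 (add (c \land a)):
                    (c \land a): α-rule — add c, a.
                    ○ open, literals {a=true, b=true, c=true}.
          branch 2.2.2 (add \lnot (b \lor (b \to (c \land a))), \lnot b):
            × closes — contains both b and \lnot b.
6 branches closed, 3 open.
Each open branch fixes some atoms; the unmentioned ones are free. Counting distinct full assignments: branch {a=false, b=false} (c) contributes 2 new; branch {a=true, b=true} (c) contributes 2 new; branch {a=true, b=true, c=true} (none free) contributes 0 new. Total: 4.

4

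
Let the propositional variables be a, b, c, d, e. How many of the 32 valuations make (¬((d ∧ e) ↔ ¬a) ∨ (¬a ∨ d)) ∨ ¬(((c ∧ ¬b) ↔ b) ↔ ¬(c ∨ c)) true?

Initial set: {((¬((d ∧ e) ↔ ¬a) ∨ (¬a ∨ d)) ∨ ¬(((c ∧ ¬b) ↔ b) ↔ ¬(c ∨ c)))}.
((¬((d ∧ e) ↔ ¬a) ∨ (¬a ∨ d)) ∨ ¬(((c ∧ ¬b) ↔ b) ↔ ¬(c ∨ c))): β-rule — branch into (¬((d ∧ e) ↔ ¬a) ∨ (¬a ∨ d))  //  ¬(((c ∧ ¬b) ↔ b) ↔ ¬(c ∨ c)).
  branch 1 (add (¬((d ∧ e) ↔ ¬a) ∨ (¬a ∨ d))):
    (¬((d ∧ e) ↔ ¬a) ∨ (¬a ∨ d)): β-rule — branch into ¬((d ∧ e) ↔ ¬a)  //  (¬a ∨ d).
      branch 1.1 (add ¬((d ∧ e) ↔ ¬a)):
        ¬((d ∧ e) ↔ ¬a): β-rule — branch into (d ∧ e), ¬¬a  //  ¬(d ∧ e), ¬a.
          branch 1.1.1 (add (d ∧ e), ¬¬a):
            (d ∧ e): α-rule — add d, e.
            ○ open, literals {a=T, d=T, e=T}.
          branch 1.1.2 (add ¬(d ∧ e), ¬a):
            ¬(d ∧ e): β-rule — branch into ¬d  //  ¬e.
              branch 1.1.2.1 (add ¬d):
                ○ open, literals {a=F, d=F}.
              branch 1.1.2.2 (add ¬e):
                ○ open, literals {a=F, e=F}.
      branch 1.2 (add (¬a ∨ d)):
        (¬a ∨ d): β-rule — branch into ¬a  //  d.
          branch 1.2.1 (add ¬a):
            ○ open, literals {a=F}.
          branch 1.2.2 (add d):
            ○ open, literals {d=T}.
  branch 2 (add ¬(((c ∧ ¬b) ↔ b) ↔ ¬(c ∨ c))):
    ¬(((c ∧ ¬b) ↔ b) ↔ ¬(c ∨ c)): β-rule — branch into ((c ∧ ¬b) ↔ b), ¬¬(c ∨ c)  //  ¬((c ∧ ¬b) ↔ b), ¬(c ∨ c).
      branch 2.1 (add ((c ∧ ¬b) ↔ b), ¬¬(c ∨ c)):
        ((c ∧ ¬b) ↔ b): β-rule — branch into (c ∧ ¬b), b  //  ¬(c ∧ ¬b), ¬b.
          branch 2.1.1 (add (c ∧ ¬b), b):
            (c ∧ ¬b): α-rule — add c, ¬b.
            × closes — contains both b and ¬b.
          branch 2.1.2 (add ¬(c ∧ ¬b), ¬b):
            ¬¬(c ∨ c): β-rule — branch into c  //  c.
              branch 2.1.2.1 (add c):
                ¬(c ∧ ¬b): β-rule — branch into ¬c  //  ¬¬b.
                  branch 2.1.2.1.1 (add ¬c):
                    × closes — contains both c and ¬c.
                  branch 2.1.2.1.2 (add ¬¬b):
                    × closes — contains both b and ¬b.
              branch 2.1.2.2 (add c):
                ¬(c ∧ ¬b): β-rule — branch into ¬c  //  ¬¬b.
                  branch 2.1.2.2.1 (add ¬c):
                    × closes — contains both c and ¬c.
                  branch 2.1.2.2.2 (add ¬¬b):
                    × closes — contains both b and ¬b.
      branch 2.2 (add ¬((c ∧ ¬b) ↔ b), ¬(c ∨ c)):
        ¬(c ∨ c): α-rule — add ¬c, ¬c.
        ¬((c ∧ ¬b) ↔ b): β-rule — branch into (c ∧ ¬b), ¬b  //  ¬(c ∧ ¬b), b.
          branch 2.2.1 (add (c ∧ ¬b), ¬b):
            (c ∧ ¬b): α-rule — add c, ¬b.
            × closes — contains both c and ¬c.
          branch 2.2.2 (add ¬(c ∧ ¬b), b):
            ¬(c ∧ ¬b): β-rule — branch into ¬c  //  ¬¬b.
              branch 2.2.2.1 (add ¬c):
                ○ open, literals {b=T, c=F}.
              branch 2.2.2.2 (add ¬¬b):
                ○ open, literals {b=T, c=F}.
6 branches closed, 7 open.
Each open branch fixes some atoms; the unmentioned ones are free. Counting distinct full assignments: branch {a=T, d=T, e=T} (b, c) contributes 4 new; branch {a=F, d=F} (b, c, e) contributes 8 new; branch {a=F, e=F} (b, c, d) contributes 4 new; branch {a=F} (b, c, d, e) contributes 4 new; branch {d=T} (a, b, c, e) contributes 4 new; branch {b=T, c=F} (a, d, e) contributes 2 new; branch {b=T, c=F} (a, d, e) contributes 0 new. Total: 26.

26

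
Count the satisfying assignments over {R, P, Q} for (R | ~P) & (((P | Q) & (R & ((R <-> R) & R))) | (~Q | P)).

5

Initial set: {((R | ~P) & (((P | Q) & (R & ((R <-> R) & R))) | (~Q | P)))}.
((R | ~P) & (((P | Q) & (R & ((R <-> R) & R))) | (~Q | P))): α-rule — add (R | ~P), (((P | Q) & (R & ((R <-> R) & R))) | (~Q | P)).
(R | ~P): β-rule — branch into R  //  ~P.
  branch 1 (add R):
    (((P | Q) & (R & ((R <-> R) & R))) | (~Q | P)): β-rule — branch into ((P | Q) & (R & ((R <-> R) & R)))  //  (~Q | P).
      branch 1.1 (add ((P | Q) & (R & ((R <-> R) & R)))):
        ((P | Q) & (R & ((R <-> R) & R))): α-rule — add (P | Q), (R & ((R <-> R) & R)).
        (R & ((R <-> R) & R)): α-rule — add R, ((R <-> R) & R).
        ((R <-> R) & R): α-rule — add (R <-> R), R.
        (P | Q): β-rule — branch into P  //  Q.
          branch 1.1.1 (add P):
            (R <-> R): β-rule — branch into R, R  //  ~R, ~R.
              branch 1.1.1.1 (add R, R):
                ○ open, literals {P=true, R=true}.
              branch 1.1.1.2 (add ~R, ~R):
                × closes — contains both R and ~R.
          branch 1.1.2 (add Q):
            (R <-> R): β-rule — branch into R, R  //  ~R, ~R.
              branch 1.1.2.1 (add R, R):
                ○ open, literals {Q=true, R=true}.
              branch 1.1.2.2 (add ~R, ~R):
                × closes — contains both R and ~R.
      branch 1.2 (add (~Q | P)):
        (~Q | P): β-rule — branch into ~Q  //  P.
          branch 1.2.1 (add ~Q):
            ○ open, literals {Q=false, R=true}.
          branch 1.2.2 (add P):
            ○ open, literals {P=true, R=true}.
  branch 2 (add ~P):
    (((P | Q) & (R & ((R <-> R) & R))) | (~Q | P)): β-rule — branch into ((P | Q) & (R & ((R <-> R) & R)))  //  (~Q | P).
      branch 2.1 (add ((P | Q) & (R & ((R <-> R) & R)))):
        ((P | Q) & (R & ((R <-> R) & R))): α-rule — add (P | Q), (R & ((R <-> R) & R)).
        (R & ((R <-> R) & R)): α-rule — add R, ((R <-> R) & R).
        ((R <-> R) & R): α-rule — add (R <-> R), R.
        (P | Q): β-rule — branch into P  //  Q.
          branch 2.1.1 (add P):
            × closes — contains both P and ~P.
          branch 2.1.2 (add Q):
            (R <-> R): β-rule — branch into R, R  //  ~R, ~R.
              branch 2.1.2.1 (add R, R):
                ○ open, literals {P=false, Q=true, R=true}.
              branch 2.1.2.2 (add ~R, ~R):
                × closes — contains both R and ~R.
      branch 2.2 (add (~Q | P)):
        (~Q | P): β-rule — branch into ~Q  //  P.
          branch 2.2.1 (add ~Q):
            ○ open, literals {P=false, Q=false}.
          branch 2.2.2 (add P):
            × closes — contains both P and ~P.
5 branches closed, 6 open.
Each open branch fixes some atoms; the unmentioned ones are free. Counting distinct full assignments: branch {P=true, R=true} (Q) contributes 2 new; branch {Q=true, R=true} (P) contributes 1 new; branch {Q=false, R=true} (P) contributes 1 new; branch {P=true, R=true} (Q) contributes 0 new; branch {P=false, Q=true, R=true} (none free) contributes 0 new; branch {P=false, Q=false} (R) contributes 1 new. Total: 5.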